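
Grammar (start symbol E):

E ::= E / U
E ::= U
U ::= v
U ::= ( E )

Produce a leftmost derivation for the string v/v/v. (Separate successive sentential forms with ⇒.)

E ⇒ E/U ⇒ E/U/U ⇒ U/U/U ⇒ v/U/U ⇒ v/v/U ⇒ v/v/v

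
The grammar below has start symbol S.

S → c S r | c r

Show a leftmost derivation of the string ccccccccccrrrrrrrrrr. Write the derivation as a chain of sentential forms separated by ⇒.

S ⇒ cSr ⇒ ccSrr ⇒ cccSrrr ⇒ ccccSrrrr ⇒ cccccSrrrrr ⇒ ccccccSrrrrrr ⇒ cccccccSrrrrrrr ⇒ ccccccccSrrrrrrrr ⇒ cccccccccSrrrrrrrrr ⇒ ccccccccccrrrrrrrrrr

S ⇒ cSr   [S → c S r]
cSr ⇒ ccSrr   [S → c S r]
ccSrr ⇒ cccSrrr   [S → c S r]
cccSrrr ⇒ ccccSrrrr   [S → c S r]
ccccSrrrr ⇒ cccccSrrrrr   [S → c S r]
cccccSrrrrr ⇒ ccccccSrrrrrr   [S → c S r]
ccccccSrrrrrr ⇒ cccccccSrrrrrrr   [S → c S r]
cccccccSrrrrrrr ⇒ ccccccccSrrrrrrrr   [S → c S r]
ccccccccSrrrrrrrr ⇒ cccccccccSrrrrrrrrr   [S → c S r]
cccccccccSrrrrrrrrr ⇒ ccccccccccrrrrrrrrrr   [S → c r]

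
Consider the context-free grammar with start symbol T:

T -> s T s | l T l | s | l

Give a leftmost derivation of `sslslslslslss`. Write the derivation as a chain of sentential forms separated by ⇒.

T⇒sTs⇒ssTss⇒sslTlss⇒sslsTslss⇒sslslTlslss⇒sslslsTslslss⇒sslslslslslss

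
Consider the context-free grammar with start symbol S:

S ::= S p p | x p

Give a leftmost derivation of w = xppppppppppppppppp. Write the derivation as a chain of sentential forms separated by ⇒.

S ⇒ Spp ⇒ Spppp ⇒ Spppppp ⇒ Spppppppp ⇒ Spppppppppp ⇒ Spppppppppppp ⇒ Spppppppppppppp ⇒ Spppppppppppppppp ⇒ xppppppppppppppppp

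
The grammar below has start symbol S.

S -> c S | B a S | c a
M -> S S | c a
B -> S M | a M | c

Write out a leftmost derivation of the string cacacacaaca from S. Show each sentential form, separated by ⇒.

S ⇒ cS ⇒ cBaS ⇒ caMaS ⇒ caSSaS ⇒ caBaSSaS ⇒ cacaSSaS ⇒ cacacaSaS ⇒ cacacacaaS ⇒ cacacacaaca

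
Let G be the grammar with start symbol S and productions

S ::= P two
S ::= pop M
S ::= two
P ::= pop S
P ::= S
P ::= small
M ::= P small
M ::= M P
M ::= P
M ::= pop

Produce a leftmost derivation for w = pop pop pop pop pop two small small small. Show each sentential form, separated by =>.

S => pop M => pop M P => pop M P P => pop P small P P => pop S small P P => pop pop M small P P => pop pop P small P P => pop pop S small P P => pop pop P two small P P => pop pop pop S two small P P => pop pop pop pop M two small P P => pop pop pop pop pop two small P P => pop pop pop pop pop two small small P => pop pop pop pop pop two small small small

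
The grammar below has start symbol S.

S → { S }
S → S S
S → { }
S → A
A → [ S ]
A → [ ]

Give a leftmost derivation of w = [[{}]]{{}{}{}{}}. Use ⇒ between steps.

S⇒SS⇒AS⇒[S]S⇒[A]S⇒[[S]]S⇒[[{}]]S⇒[[{}]]{S}⇒[[{}]]{SS}⇒[[{}]]{SSS}⇒[[{}]]{SSSS}⇒[[{}]]{{}SSS}⇒[[{}]]{{}{}SS}⇒[[{}]]{{}{}{}S}⇒[[{}]]{{}{}{}{}}

S ⇒ SS   [S → S S]
SS ⇒ AS   [S → A]
AS ⇒ [S]S   [A → [ S ]]
[S]S ⇒ [A]S   [S → A]
[A]S ⇒ [[S]]S   [A → [ S ]]
[[S]]S ⇒ [[{}]]S   [S → { }]
[[{}]]S ⇒ [[{}]]{S}   [S → { S }]
[[{}]]{S} ⇒ [[{}]]{SS}   [S → S S]
[[{}]]{SS} ⇒ [[{}]]{SSS}   [S → S S]
[[{}]]{SSS} ⇒ [[{}]]{SSSS}   [S → S S]
[[{}]]{SSSS} ⇒ [[{}]]{{}SSS}   [S → { }]
[[{}]]{{}SSS} ⇒ [[{}]]{{}{}SS}   [S → { }]
[[{}]]{{}{}SS} ⇒ [[{}]]{{}{}{}S}   [S → { }]
[[{}]]{{}{}{}S} ⇒ [[{}]]{{}{}{}{}}   [S → { }]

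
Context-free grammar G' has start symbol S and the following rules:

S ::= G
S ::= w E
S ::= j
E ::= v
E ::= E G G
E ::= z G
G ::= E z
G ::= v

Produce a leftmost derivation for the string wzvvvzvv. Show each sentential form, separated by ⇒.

S ⇒ wE ⇒ wEGG ⇒ wzGGG ⇒ wzEzGG ⇒ wzEGGzGG ⇒ wzvGGzGG ⇒ wzvvGzGG ⇒ wzvvvzGG ⇒ wzvvvzvG ⇒ wzvvvzvv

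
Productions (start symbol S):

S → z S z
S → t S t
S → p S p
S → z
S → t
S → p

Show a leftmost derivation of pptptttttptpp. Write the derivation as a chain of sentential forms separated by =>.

S => pSp => ppSpp => pptStpp => pptpSptpp => pptptStptpp => pptpttSttptpp => pptptttttptpp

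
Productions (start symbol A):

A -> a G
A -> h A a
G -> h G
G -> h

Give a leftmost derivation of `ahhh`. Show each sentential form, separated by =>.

A => aG => ahG => ahhG => ahhh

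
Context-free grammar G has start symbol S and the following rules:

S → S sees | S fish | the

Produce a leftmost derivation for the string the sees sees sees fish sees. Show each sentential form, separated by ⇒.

S ⇒ S sees   [S → S sees]
S sees ⇒ S fish sees   [S → S fish]
S fish sees ⇒ S sees fish sees   [S → S sees]
S sees fish sees ⇒ S sees sees fish sees   [S → S sees]
S sees sees fish sees ⇒ S sees sees sees fish sees   [S → S sees]
S sees sees sees fish sees ⇒ the sees sees sees fish sees   [S → the]

S ⇒ S sees ⇒ S fish sees ⇒ S sees fish sees ⇒ S sees sees fish sees ⇒ S sees sees sees fish sees ⇒ the sees sees sees fish sees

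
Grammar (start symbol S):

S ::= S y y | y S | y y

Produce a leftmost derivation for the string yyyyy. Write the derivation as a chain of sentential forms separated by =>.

S => yS => ySyy => yyyyy

S => yS   [S ::= y S]
yS => ySyy   [S ::= S y y]
ySyy => yyyyy   [S ::= y y]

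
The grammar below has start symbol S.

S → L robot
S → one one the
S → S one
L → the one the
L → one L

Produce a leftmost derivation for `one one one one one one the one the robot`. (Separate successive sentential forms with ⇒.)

S ⇒ L robot   [S → L robot]
L robot ⇒ one L robot   [L → one L]
one L robot ⇒ one one L robot   [L → one L]
one one L robot ⇒ one one one L robot   [L → one L]
one one one L robot ⇒ one one one one L robot   [L → one L]
one one one one L robot ⇒ one one one one one L robot   [L → one L]
one one one one one L robot ⇒ one one one one one one L robot   [L → one L]
one one one one one one L robot ⇒ one one one one one one the one the robot   [L → the one the]

S ⇒ L robot ⇒ one L robot ⇒ one one L robot ⇒ one one one L robot ⇒ one one one one L robot ⇒ one one one one one L robot ⇒ one one one one one one L robot ⇒ one one one one one one the one the robot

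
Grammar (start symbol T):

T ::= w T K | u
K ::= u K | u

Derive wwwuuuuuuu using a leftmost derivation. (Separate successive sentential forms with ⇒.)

T ⇒ wTK   [T ::= w T K]
wTK ⇒ wwTKK   [T ::= w T K]
wwTKK ⇒ wwwTKKK   [T ::= w T K]
wwwTKKK ⇒ wwwuKKK   [T ::= u]
wwwuKKK ⇒ wwwuuKKK   [K ::= u K]
wwwuuKKK ⇒ wwwuuuKKK   [K ::= u K]
wwwuuuKKK ⇒ wwwuuuuKKK   [K ::= u K]
wwwuuuuKKK ⇒ wwwuuuuuKK   [K ::= u]
wwwuuuuuKK ⇒ wwwuuuuuuK   [K ::= u]
wwwuuuuuuK ⇒ wwwuuuuuuu   [K ::= u]

T⇒wTK⇒wwTKK⇒wwwTKKK⇒wwwuKKK⇒wwwuuKKK⇒wwwuuuKKK⇒wwwuuuuKKK⇒wwwuuuuuKK⇒wwwuuuuuuK⇒wwwuuuuuuu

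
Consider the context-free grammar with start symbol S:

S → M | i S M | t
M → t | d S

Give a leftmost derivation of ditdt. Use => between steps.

S => M => dS => diSM => diMM => ditM => ditdS => ditdM => ditdt

S => M   [S → M]
M => dS   [M → d S]
dS => diSM   [S → i S M]
diSM => diMM   [S → M]
diMM => ditM   [M → t]
ditM => ditdS   [M → d S]
ditdS => ditdM   [S → M]
ditdM => ditdt   [M → t]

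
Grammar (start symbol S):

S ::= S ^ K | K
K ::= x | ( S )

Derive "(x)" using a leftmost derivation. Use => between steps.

S => K   [S ::= K]
K => (S)   [K ::= ( S )]
(S) => (K)   [S ::= K]
(K) => (x)   [K ::= x]

S => K => (S) => (K) => (x)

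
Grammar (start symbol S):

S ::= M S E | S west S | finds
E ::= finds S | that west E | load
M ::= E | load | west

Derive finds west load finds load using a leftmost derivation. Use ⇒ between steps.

S ⇒ S west S ⇒ finds west S ⇒ finds west M S E ⇒ finds west load S E ⇒ finds west load finds E ⇒ finds west load finds load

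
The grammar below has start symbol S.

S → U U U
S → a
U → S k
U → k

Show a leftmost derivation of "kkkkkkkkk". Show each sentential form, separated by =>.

S => UUU => kUU => kkU => kkSk => kkUUUk => kkSkUUk => kkUUUkUUk => kkkUUkUUk => kkkkUkUUk => kkkkkkUUk => kkkkkkkUk => kkkkkkkkk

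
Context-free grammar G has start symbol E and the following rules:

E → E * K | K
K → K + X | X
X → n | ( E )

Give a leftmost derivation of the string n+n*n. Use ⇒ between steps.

E⇒E*K⇒K*K⇒K+X*K⇒X+X*K⇒n+X*K⇒n+n*K⇒n+n*X⇒n+n*n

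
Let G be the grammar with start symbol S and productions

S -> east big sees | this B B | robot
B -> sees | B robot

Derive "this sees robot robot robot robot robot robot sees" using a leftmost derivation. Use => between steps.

S => this B B   [S -> this B B]
this B B => this B robot B   [B -> B robot]
this B robot B => this B robot robot B   [B -> B robot]
this B robot robot B => this B robot robot robot B   [B -> B robot]
this B robot robot robot B => this B robot robot robot robot B   [B -> B robot]
this B robot robot robot robot B => this B robot robot robot robot robot B   [B -> B robot]
this B robot robot robot robot robot B => this B robot robot robot robot robot robot B   [B -> B robot]
this B robot robot robot robot robot robot B => this sees robot robot robot robot robot robot B   [B -> sees]
this sees robot robot robot robot robot robot B => this sees robot robot robot robot robot robot sees   [B -> sees]

S => this B B => this B robot B => this B robot robot B => this B robot robot robot B => this B robot robot robot robot B => this B robot robot robot robot robot B => this B robot robot robot robot robot robot B => this sees robot robot robot robot robot robot B => this sees robot robot robot robot robot robot sees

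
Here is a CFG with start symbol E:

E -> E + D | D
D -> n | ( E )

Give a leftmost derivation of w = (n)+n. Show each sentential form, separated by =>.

E=>E+D=>D+D=>(E)+D=>(D)+D=>(n)+D=>(n)+n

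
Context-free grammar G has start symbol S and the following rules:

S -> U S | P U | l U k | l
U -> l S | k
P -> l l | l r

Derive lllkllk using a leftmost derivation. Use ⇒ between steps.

S ⇒ US   [S -> U S]
US ⇒ lSS   [U -> l S]
lSS ⇒ lPUS   [S -> P U]
lPUS ⇒ lllUS   [P -> l l]
lllUS ⇒ lllkS   [U -> k]
lllkS ⇒ lllkPU   [S -> P U]
lllkPU ⇒ lllkllU   [P -> l l]
lllkllU ⇒ lllkllk   [U -> k]

S ⇒ US ⇒ lSS ⇒ lPUS ⇒ lllUS ⇒ lllkS ⇒ lllkPU ⇒ lllkllU ⇒ lllkllk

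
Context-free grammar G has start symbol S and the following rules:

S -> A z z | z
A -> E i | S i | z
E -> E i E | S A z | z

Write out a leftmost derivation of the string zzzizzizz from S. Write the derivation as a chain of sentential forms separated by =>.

S => Azz => Sizz => Azzizz => Sizzizz => Azzizzizz => zzzizzizz

S => Azz   [S -> A z z]
Azz => Sizz   [A -> S i]
Sizz => Azzizz   [S -> A z z]
Azzizz => Sizzizz   [A -> S i]
Sizzizz => Azzizzizz   [S -> A z z]
Azzizzizz => zzzizzizz   [A -> z]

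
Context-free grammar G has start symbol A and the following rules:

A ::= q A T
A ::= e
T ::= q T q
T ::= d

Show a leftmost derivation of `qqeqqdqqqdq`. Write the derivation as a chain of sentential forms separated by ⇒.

A ⇒ qAT ⇒ qqATT ⇒ qqeTT ⇒ qqeqTqT ⇒ qqeqqTqqT ⇒ qqeqqdqqT ⇒ qqeqqdqqqTq ⇒ qqeqqdqqqdq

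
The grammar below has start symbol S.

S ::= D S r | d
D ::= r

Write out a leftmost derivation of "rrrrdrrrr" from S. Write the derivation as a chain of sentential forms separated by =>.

S=>DSr=>rSr=>rDSrr=>rrSrr=>rrDSrrr=>rrrSrrr=>rrrDSrrrr=>rrrrSrrrr=>rrrrdrrrr

S => DSr   [S ::= D S r]
DSr => rSr   [D ::= r]
rSr => rDSrr   [S ::= D S r]
rDSrr => rrSrr   [D ::= r]
rrSrr => rrDSrrr   [S ::= D S r]
rrDSrrr => rrrSrrr   [D ::= r]
rrrSrrr => rrrDSrrrr   [S ::= D S r]
rrrDSrrrr => rrrrSrrrr   [D ::= r]
rrrrSrrrr => rrrrdrrrr   [S ::= d]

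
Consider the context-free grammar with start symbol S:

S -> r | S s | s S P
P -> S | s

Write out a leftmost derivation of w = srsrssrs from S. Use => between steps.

S => sSP   [S -> s S P]
sSP => srP   [S -> r]
srP => srS   [P -> S]
srS => srSs   [S -> S s]
srSs => srsSPs   [S -> s S P]
srsSPs => srsSsPs   [S -> S s]
srsSsPs => srsSssPs   [S -> S s]
srsSssPs => srsrssPs   [S -> r]
srsrssPs => srsrssSs   [P -> S]
srsrssSs => srsrssrs   [S -> r]

S => sSP => srP => srS => srSs => srsSPs => srsSsPs => srsSssPs => srsrssPs => srsrssSs => srsrssrs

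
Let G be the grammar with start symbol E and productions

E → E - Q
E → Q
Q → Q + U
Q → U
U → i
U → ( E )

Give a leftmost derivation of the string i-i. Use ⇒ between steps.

E ⇒ E-Q   [E → E - Q]
E-Q ⇒ Q-Q   [E → Q]
Q-Q ⇒ U-Q   [Q → U]
U-Q ⇒ i-Q   [U → i]
i-Q ⇒ i-U   [Q → U]
i-U ⇒ i-i   [U → i]

E ⇒ E-Q ⇒ Q-Q ⇒ U-Q ⇒ i-Q ⇒ i-U ⇒ i-i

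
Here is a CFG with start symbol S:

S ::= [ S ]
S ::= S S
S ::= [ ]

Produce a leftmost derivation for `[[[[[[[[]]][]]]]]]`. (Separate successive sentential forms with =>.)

S => [S] => [[S]] => [[[S]]] => [[[[S]]]] => [[[[[S]]]]] => [[[[[SS]]]]] => [[[[[[S]S]]]]] => [[[[[[[S]]S]]]]] => [[[[[[[[]]]S]]]]] => [[[[[[[[]]][]]]]]]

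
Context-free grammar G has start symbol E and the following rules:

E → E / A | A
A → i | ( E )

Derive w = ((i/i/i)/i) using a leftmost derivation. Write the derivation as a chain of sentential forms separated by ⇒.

E⇒A⇒(E)⇒(E/A)⇒(A/A)⇒((E)/A)⇒((E/A)/A)⇒((E/A/A)/A)⇒((A/A/A)/A)⇒((i/A/A)/A)⇒((i/i/A)/A)⇒((i/i/i)/A)⇒((i/i/i)/i)

E ⇒ A   [E → A]
A ⇒ (E)   [A → ( E )]
(E) ⇒ (E/A)   [E → E / A]
(E/A) ⇒ (A/A)   [E → A]
(A/A) ⇒ ((E)/A)   [A → ( E )]
((E)/A) ⇒ ((E/A)/A)   [E → E / A]
((E/A)/A) ⇒ ((E/A/A)/A)   [E → E / A]
((E/A/A)/A) ⇒ ((A/A/A)/A)   [E → A]
((A/A/A)/A) ⇒ ((i/A/A)/A)   [A → i]
((i/A/A)/A) ⇒ ((i/i/A)/A)   [A → i]
((i/i/A)/A) ⇒ ((i/i/i)/A)   [A → i]
((i/i/i)/A) ⇒ ((i/i/i)/i)   [A → i]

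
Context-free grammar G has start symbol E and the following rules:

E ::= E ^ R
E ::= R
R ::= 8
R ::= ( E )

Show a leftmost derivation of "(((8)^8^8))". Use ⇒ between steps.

E ⇒ R ⇒ (E) ⇒ (R) ⇒ ((E)) ⇒ ((E^R)) ⇒ ((E^R^R)) ⇒ ((R^R^R)) ⇒ (((E)^R^R)) ⇒ (((R)^R^R)) ⇒ (((8)^R^R)) ⇒ (((8)^8^R)) ⇒ (((8)^8^8))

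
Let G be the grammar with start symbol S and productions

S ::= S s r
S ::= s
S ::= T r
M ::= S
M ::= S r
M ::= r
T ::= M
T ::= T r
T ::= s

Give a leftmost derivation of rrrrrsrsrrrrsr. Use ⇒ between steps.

S ⇒ Ssr   [S ::= S s r]
Ssr ⇒ Trsr   [S ::= T r]
Trsr ⇒ Trrsr   [T ::= T r]
Trrsr ⇒ Mrrsr   [T ::= M]
Mrrsr ⇒ Srrrsr   [M ::= S r]
Srrrsr ⇒ Ssrrrrsr   [S ::= S s r]
Ssrrrrsr ⇒ Ssrsrrrrsr   [S ::= S s r]
Ssrsrrrrsr ⇒ Trsrsrrrrsr   [S ::= T r]
Trsrsrrrrsr ⇒ Trrsrsrrrrsr   [T ::= T r]
Trrsrsrrrrsr ⇒ Trrrsrsrrrrsr   [T ::= T r]
Trrrsrsrrrrsr ⇒ Trrrrsrsrrrrsr   [T ::= T r]
Trrrrsrsrrrrsr ⇒ Mrrrrsrsrrrrsr   [T ::= M]
Mrrrrsrsrrrrsr ⇒ rrrrrsrsrrrrsr   [M ::= r]

S⇒Ssr⇒Trsr⇒Trrsr⇒Mrrsr⇒Srrrsr⇒Ssrrrrsr⇒Ssrsrrrrsr⇒Trsrsrrrrsr⇒Trrsrsrrrrsr⇒Trrrsrsrrrrsr⇒Trrrrsrsrrrrsr⇒Mrrrrsrsrrrrsr⇒rrrrrsrsrrrrsr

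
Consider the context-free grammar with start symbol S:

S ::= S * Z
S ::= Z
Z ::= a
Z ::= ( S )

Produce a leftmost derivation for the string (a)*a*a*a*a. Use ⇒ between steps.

S ⇒ S*Z   [S ::= S * Z]
S*Z ⇒ S*Z*Z   [S ::= S * Z]
S*Z*Z ⇒ S*Z*Z*Z   [S ::= S * Z]
S*Z*Z*Z ⇒ S*Z*Z*Z*Z   [S ::= S * Z]
S*Z*Z*Z*Z ⇒ Z*Z*Z*Z*Z   [S ::= Z]
Z*Z*Z*Z*Z ⇒ (S)*Z*Z*Z*Z   [Z ::= ( S )]
(S)*Z*Z*Z*Z ⇒ (Z)*Z*Z*Z*Z   [S ::= Z]
(Z)*Z*Z*Z*Z ⇒ (a)*Z*Z*Z*Z   [Z ::= a]
(a)*Z*Z*Z*Z ⇒ (a)*a*Z*Z*Z   [Z ::= a]
(a)*a*Z*Z*Z ⇒ (a)*a*a*Z*Z   [Z ::= a]
(a)*a*a*Z*Z ⇒ (a)*a*a*a*Z   [Z ::= a]
(a)*a*a*a*Z ⇒ (a)*a*a*a*a   [Z ::= a]

S⇒S*Z⇒S*Z*Z⇒S*Z*Z*Z⇒S*Z*Z*Z*Z⇒Z*Z*Z*Z*Z⇒(S)*Z*Z*Z*Z⇒(Z)*Z*Z*Z*Z⇒(a)*Z*Z*Z*Z⇒(a)*a*Z*Z*Z⇒(a)*a*a*Z*Z⇒(a)*a*a*a*Z⇒(a)*a*a*a*a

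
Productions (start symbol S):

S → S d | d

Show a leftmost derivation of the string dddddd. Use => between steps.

S => Sd => Sdd => Sddd => Sdddd => Sddddd => dddddd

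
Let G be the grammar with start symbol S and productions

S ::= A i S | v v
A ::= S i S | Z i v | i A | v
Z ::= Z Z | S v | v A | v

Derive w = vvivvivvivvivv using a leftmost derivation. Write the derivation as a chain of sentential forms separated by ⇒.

S⇒AiS⇒SiSiS⇒AiSiSiS⇒SiSiSiSiS⇒vviSiSiSiS⇒vvivviSiSiS⇒vvivvivviSiS⇒vvivvivvivviS⇒vvivvivvivvivv

S ⇒ AiS   [S ::= A i S]
AiS ⇒ SiSiS   [A ::= S i S]
SiSiS ⇒ AiSiSiS   [S ::= A i S]
AiSiSiS ⇒ SiSiSiSiS   [A ::= S i S]
SiSiSiSiS ⇒ vviSiSiSiS   [S ::= v v]
vviSiSiSiS ⇒ vvivviSiSiS   [S ::= v v]
vvivviSiSiS ⇒ vvivvivviSiS   [S ::= v v]
vvivvivviSiS ⇒ vvivvivvivviS   [S ::= v v]
vvivvivvivviS ⇒ vvivvivvivvivv   [S ::= v v]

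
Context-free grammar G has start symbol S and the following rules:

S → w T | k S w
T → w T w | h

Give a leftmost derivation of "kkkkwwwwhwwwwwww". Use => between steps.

S => kSw   [S → k S w]
kSw => kkSww   [S → k S w]
kkSww => kkkSwww   [S → k S w]
kkkSwww => kkkkSwwww   [S → k S w]
kkkkSwwww => kkkkwTwwww   [S → w T]
kkkkwTwwww => kkkkwwTwwwww   [T → w T w]
kkkkwwTwwwww => kkkkwwwTwwwwww   [T → w T w]
kkkkwwwTwwwwww => kkkkwwwwTwwwwwww   [T → w T w]
kkkkwwwwTwwwwwww => kkkkwwwwhwwwwwww   [T → h]

S => kSw => kkSww => kkkSwww => kkkkSwwww => kkkkwTwwww => kkkkwwTwwwww => kkkkwwwTwwwwww => kkkkwwwwTwwwwwww => kkkkwwwwhwwwwwww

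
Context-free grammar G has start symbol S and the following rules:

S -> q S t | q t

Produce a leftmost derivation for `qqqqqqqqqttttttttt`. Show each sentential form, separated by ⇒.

S ⇒ qSt   [S -> q S t]
qSt ⇒ qqStt   [S -> q S t]
qqStt ⇒ qqqSttt   [S -> q S t]
qqqSttt ⇒ qqqqStttt   [S -> q S t]
qqqqStttt ⇒ qqqqqSttttt   [S -> q S t]
qqqqqSttttt ⇒ qqqqqqStttttt   [S -> q S t]
qqqqqqStttttt ⇒ qqqqqqqSttttttt   [S -> q S t]
qqqqqqqSttttttt ⇒ qqqqqqqqStttttttt   [S -> q S t]
qqqqqqqqStttttttt ⇒ qqqqqqqqqttttttttt   [S -> q t]

S ⇒ qSt ⇒ qqStt ⇒ qqqSttt ⇒ qqqqStttt ⇒ qqqqqSttttt ⇒ qqqqqqStttttt ⇒ qqqqqqqSttttttt ⇒ qqqqqqqqStttttttt ⇒ qqqqqqqqqttttttttt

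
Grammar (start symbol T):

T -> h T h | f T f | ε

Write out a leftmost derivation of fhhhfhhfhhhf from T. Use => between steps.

T => fTf => fhThf => fhhThhf => fhhhThhhf => fhhhfTfhhhf => fhhhfhThfhhhf => fhhhfhhfhhhf

T => fTf   [T -> f T f]
fTf => fhThf   [T -> h T h]
fhThf => fhhThhf   [T -> h T h]
fhhThhf => fhhhThhhf   [T -> h T h]
fhhhThhhf => fhhhfTfhhhf   [T -> f T f]
fhhhfTfhhhf => fhhhfhThfhhhf   [T -> h T h]
fhhhfhThfhhhf => fhhhfhhfhhhf   [T -> ε]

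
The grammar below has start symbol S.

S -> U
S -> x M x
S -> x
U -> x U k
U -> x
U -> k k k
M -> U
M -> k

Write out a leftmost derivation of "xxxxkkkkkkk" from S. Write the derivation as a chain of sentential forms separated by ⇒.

S ⇒ U   [S -> U]
U ⇒ xUk   [U -> x U k]
xUk ⇒ xxUkk   [U -> x U k]
xxUkk ⇒ xxxUkkk   [U -> x U k]
xxxUkkk ⇒ xxxxUkkkk   [U -> x U k]
xxxxUkkkk ⇒ xxxxkkkkkkk   [U -> k k k]

S ⇒ U ⇒ xUk ⇒ xxUkk ⇒ xxxUkkk ⇒ xxxxUkkkk ⇒ xxxxkkkkkkk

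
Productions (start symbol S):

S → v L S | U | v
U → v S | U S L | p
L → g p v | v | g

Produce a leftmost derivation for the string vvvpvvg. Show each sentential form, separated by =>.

S => U => vS => vU => vUSL => vUSLSL => vvSSLSL => vvvSLSL => vvvULSL => vvvpLSL => vvvpvSL => vvvpvvL => vvvpvvg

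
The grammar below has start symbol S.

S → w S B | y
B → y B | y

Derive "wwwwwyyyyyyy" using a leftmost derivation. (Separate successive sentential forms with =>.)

S => wSB   [S → w S B]
wSB => wwSBB   [S → w S B]
wwSBB => wwwSBBB   [S → w S B]
wwwSBBB => wwwwSBBBB   [S → w S B]
wwwwSBBBB => wwwwwSBBBBB   [S → w S B]
wwwwwSBBBBB => wwwwwyBBBBB   [S → y]
wwwwwyBBBBB => wwwwwyyBBBBB   [B → y B]
wwwwwyyBBBBB => wwwwwyyyBBBB   [B → y]
wwwwwyyyBBBB => wwwwwyyyyBBB   [B → y]
wwwwwyyyyBBB => wwwwwyyyyyBB   [B → y]
wwwwwyyyyyBB => wwwwwyyyyyyB   [B → y]
wwwwwyyyyyyB => wwwwwyyyyyyy   [B → y]

S => wSB => wwSBB => wwwSBBB => wwwwSBBBB => wwwwwSBBBBB => wwwwwyBBBBB => wwwwwyyBBBBB => wwwwwyyyBBBB => wwwwwyyyyBBB => wwwwwyyyyyBB => wwwwwyyyyyyB => wwwwwyyyyyyy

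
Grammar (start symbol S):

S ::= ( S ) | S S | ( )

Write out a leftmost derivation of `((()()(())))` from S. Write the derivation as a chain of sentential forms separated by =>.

S => (S) => ((S)) => ((SS)) => ((()S)) => ((()SS)) => ((()()S)) => ((()()(S))) => ((()()(())))

S => (S)   [S ::= ( S )]
(S) => ((S))   [S ::= ( S )]
((S)) => ((SS))   [S ::= S S]
((SS)) => ((()S))   [S ::= ( )]
((()S)) => ((()SS))   [S ::= S S]
((()SS)) => ((()()S))   [S ::= ( )]
((()()S)) => ((()()(S)))   [S ::= ( S )]
((()()(S))) => ((()()(())))   [S ::= ( )]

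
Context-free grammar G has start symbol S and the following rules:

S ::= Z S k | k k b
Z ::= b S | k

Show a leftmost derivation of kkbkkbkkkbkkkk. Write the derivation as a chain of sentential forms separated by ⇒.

S ⇒ ZSk   [S ::= Z S k]
ZSk ⇒ kSk   [Z ::= k]
kSk ⇒ kZSkk   [S ::= Z S k]
kZSkk ⇒ kkSkk   [Z ::= k]
kkSkk ⇒ kkZSkkk   [S ::= Z S k]
kkZSkkk ⇒ kkbSSkkk   [Z ::= b S]
kkbSSkkk ⇒ kkbkkbSkkk   [S ::= k k b]
kkbkkbSkkk ⇒ kkbkkbZSkkkk   [S ::= Z S k]
kkbkkbZSkkkk ⇒ kkbkkbkSkkkk   [Z ::= k]
kkbkkbkSkkkk ⇒ kkbkkbkkkbkkkk   [S ::= k k b]

S⇒ZSk⇒kSk⇒kZSkk⇒kkSkk⇒kkZSkkk⇒kkbSSkkk⇒kkbkkbSkkk⇒kkbkkbZSkkkk⇒kkbkkbkSkkkk⇒kkbkkbkkkbkkkk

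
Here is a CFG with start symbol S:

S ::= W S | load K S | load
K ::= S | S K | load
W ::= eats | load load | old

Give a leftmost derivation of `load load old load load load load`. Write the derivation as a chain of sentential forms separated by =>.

S => load K S => load S K S => load load K S K S => load load S S K S => load load W S S K S => load load old S S K S => load load old load S K S => load load old load load K S => load load old load load load S => load load old load load load load

S => load K S   [S ::= load K S]
load K S => load S K S   [K ::= S K]
load S K S => load load K S K S   [S ::= load K S]
load load K S K S => load load S S K S   [K ::= S]
load load S S K S => load load W S S K S   [S ::= W S]
load load W S S K S => load load old S S K S   [W ::= old]
load load old S S K S => load load old load S K S   [S ::= load]
load load old load S K S => load load old load load K S   [S ::= load]
load load old load load K S => load load old load load load S   [K ::= load]
load load old load load load S => load load old load load load load   [S ::= load]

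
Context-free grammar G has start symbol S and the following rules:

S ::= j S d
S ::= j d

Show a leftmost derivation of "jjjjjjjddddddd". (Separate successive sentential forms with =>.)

S => jSd => jjSdd => jjjSddd => jjjjSdddd => jjjjjSddddd => jjjjjjSdddddd => jjjjjjjddddddd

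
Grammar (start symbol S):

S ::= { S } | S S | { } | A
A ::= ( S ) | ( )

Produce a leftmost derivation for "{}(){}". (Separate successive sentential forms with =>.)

S=>SS=>{}S=>{}SS=>{}AS=>{}()S=>{}(){}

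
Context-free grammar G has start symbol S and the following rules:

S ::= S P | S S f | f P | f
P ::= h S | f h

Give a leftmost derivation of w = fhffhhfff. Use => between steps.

S => SSf => SPSf => fPPSf => fhSPSf => fhfPPSf => fhffhPSf => fhffhhSSf => fhffhhfSf => fhffhhfff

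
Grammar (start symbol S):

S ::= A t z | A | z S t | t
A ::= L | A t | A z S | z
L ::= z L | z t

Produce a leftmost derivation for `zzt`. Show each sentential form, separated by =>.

S => A   [S ::= A]
A => L   [A ::= L]
L => zL   [L ::= z L]
zL => zzt   [L ::= z t]

S => A => L => zL => zzt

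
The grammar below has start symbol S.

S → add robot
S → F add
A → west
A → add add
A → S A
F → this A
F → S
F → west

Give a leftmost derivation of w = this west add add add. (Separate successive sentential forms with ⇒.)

S ⇒ F add ⇒ S add ⇒ F add add ⇒ S add add ⇒ F add add add ⇒ this A add add add ⇒ this west add add add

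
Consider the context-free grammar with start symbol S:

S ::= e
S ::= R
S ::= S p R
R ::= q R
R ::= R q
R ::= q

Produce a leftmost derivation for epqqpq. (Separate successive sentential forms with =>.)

S => SpR   [S ::= S p R]
SpR => SpRpR   [S ::= S p R]
SpRpR => epRpR   [S ::= e]
epRpR => epqRpR   [R ::= q R]
epqRpR => epqqpR   [R ::= q]
epqqpR => epqqpq   [R ::= q]

S=>SpR=>SpRpR=>epRpR=>epqRpR=>epqqpR=>epqqpq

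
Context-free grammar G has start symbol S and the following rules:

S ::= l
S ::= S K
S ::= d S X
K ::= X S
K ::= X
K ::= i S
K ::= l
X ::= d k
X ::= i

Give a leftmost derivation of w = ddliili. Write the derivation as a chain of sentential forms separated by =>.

S => dSX => dSKX => ddSXKX => ddlXKX => ddliKX => ddliXSX => ddliiSX => ddliilX => ddliili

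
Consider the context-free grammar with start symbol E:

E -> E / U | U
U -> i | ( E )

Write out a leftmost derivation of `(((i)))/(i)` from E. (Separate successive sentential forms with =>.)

E => E/U   [E -> E / U]
E/U => U/U   [E -> U]
U/U => (E)/U   [U -> ( E )]
(E)/U => (U)/U   [E -> U]
(U)/U => ((E))/U   [U -> ( E )]
((E))/U => ((U))/U   [E -> U]
((U))/U => (((E)))/U   [U -> ( E )]
(((E)))/U => (((U)))/U   [E -> U]
(((U)))/U => (((i)))/U   [U -> i]
(((i)))/U => (((i)))/(E)   [U -> ( E )]
(((i)))/(E) => (((i)))/(U)   [E -> U]
(((i)))/(U) => (((i)))/(i)   [U -> i]

E => E/U => U/U => (E)/U => (U)/U => ((E))/U => ((U))/U => (((E)))/U => (((U)))/U => (((i)))/U => (((i)))/(E) => (((i)))/(U) => (((i)))/(i)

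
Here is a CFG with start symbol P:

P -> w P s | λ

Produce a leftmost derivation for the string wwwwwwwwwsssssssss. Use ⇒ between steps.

P ⇒ wPs   [P -> w P s]
wPs ⇒ wwPss   [P -> w P s]
wwPss ⇒ wwwPsss   [P -> w P s]
wwwPsss ⇒ wwwwPssss   [P -> w P s]
wwwwPssss ⇒ wwwwwPsssss   [P -> w P s]
wwwwwPsssss ⇒ wwwwwwPssssss   [P -> w P s]
wwwwwwPssssss ⇒ wwwwwwwPsssssss   [P -> w P s]
wwwwwwwPsssssss ⇒ wwwwwwwwPssssssss   [P -> w P s]
wwwwwwwwPssssssss ⇒ wwwwwwwwwPsssssssss   [P -> w P s]
wwwwwwwwwPsssssssss ⇒ wwwwwwwwwsssssssss   [P -> λ]

P ⇒ wPs ⇒ wwPss ⇒ wwwPsss ⇒ wwwwPssss ⇒ wwwwwPsssss ⇒ wwwwwwPssssss ⇒ wwwwwwwPsssssss ⇒ wwwwwwwwPssssssss ⇒ wwwwwwwwwPsssssssss ⇒ wwwwwwwwwsssssssss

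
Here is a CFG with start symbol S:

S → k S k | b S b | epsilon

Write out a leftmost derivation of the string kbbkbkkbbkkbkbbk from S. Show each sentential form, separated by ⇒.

S ⇒ kSk   [S → k S k]
kSk ⇒ kbSbk   [S → b S b]
kbSbk ⇒ kbbSbbk   [S → b S b]
kbbSbbk ⇒ kbbkSkbbk   [S → k S k]
kbbkSkbbk ⇒ kbbkbSbkbbk   [S → b S b]
kbbkbSbkbbk ⇒ kbbkbkSkbkbbk   [S → k S k]
kbbkbkSkbkbbk ⇒ kbbkbkkSkkbkbbk   [S → k S k]
kbbkbkkSkkbkbbk ⇒ kbbkbkkbSbkkbkbbk   [S → b S b]
kbbkbkkbSbkkbkbbk ⇒ kbbkbkkbbkkbkbbk   [S → epsilon]

S⇒kSk⇒kbSbk⇒kbbSbbk⇒kbbkSkbbk⇒kbbkbSbkbbk⇒kbbkbkSkbkbbk⇒kbbkbkkSkkbkbbk⇒kbbkbkkbSbkkbkbbk⇒kbbkbkkbbkkbkbbk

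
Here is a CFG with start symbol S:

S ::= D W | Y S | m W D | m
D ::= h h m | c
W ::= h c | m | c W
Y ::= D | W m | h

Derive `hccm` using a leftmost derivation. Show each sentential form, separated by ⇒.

S ⇒ YS ⇒ hS ⇒ hDW ⇒ hcW ⇒ hccW ⇒ hccm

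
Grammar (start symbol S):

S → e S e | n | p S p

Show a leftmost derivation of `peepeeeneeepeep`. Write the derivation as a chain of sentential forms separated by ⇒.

S ⇒ pSp ⇒ peSep ⇒ peeSeep ⇒ peepSpeep ⇒ peepeSepeep ⇒ peepeeSeepeep ⇒ peepeeeSeeepeep ⇒ peepeeeneeepeep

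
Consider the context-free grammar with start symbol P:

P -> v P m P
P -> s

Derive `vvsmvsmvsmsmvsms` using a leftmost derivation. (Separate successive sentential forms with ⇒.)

P ⇒ vPmP   [P -> v P m P]
vPmP ⇒ vvPmPmP   [P -> v P m P]
vvPmPmP ⇒ vvsmPmP   [P -> s]
vvsmPmP ⇒ vvsmvPmPmP   [P -> v P m P]
vvsmvPmPmP ⇒ vvsmvsmPmP   [P -> s]
vvsmvsmPmP ⇒ vvsmvsmvPmPmP   [P -> v P m P]
vvsmvsmvPmPmP ⇒ vvsmvsmvsmPmP   [P -> s]
vvsmvsmvsmPmP ⇒ vvsmvsmvsmsmP   [P -> s]
vvsmvsmvsmsmP ⇒ vvsmvsmvsmsmvPmP   [P -> v P m P]
vvsmvsmvsmsmvPmP ⇒ vvsmvsmvsmsmvsmP   [P -> s]
vvsmvsmvsmsmvsmP ⇒ vvsmvsmvsmsmvsms   [P -> s]

P ⇒ vPmP ⇒ vvPmPmP ⇒ vvsmPmP ⇒ vvsmvPmPmP ⇒ vvsmvsmPmP ⇒ vvsmvsmvPmPmP ⇒ vvsmvsmvsmPmP ⇒ vvsmvsmvsmsmP ⇒ vvsmvsmvsmsmvPmP ⇒ vvsmvsmvsmsmvsmP ⇒ vvsmvsmvsmsmvsms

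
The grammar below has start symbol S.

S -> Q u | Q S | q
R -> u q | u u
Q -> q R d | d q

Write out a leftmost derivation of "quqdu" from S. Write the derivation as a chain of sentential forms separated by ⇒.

S ⇒ Qu ⇒ qRdu ⇒ quqdu

S ⇒ Qu   [S -> Q u]
Qu ⇒ qRdu   [Q -> q R d]
qRdu ⇒ quqdu   [R -> u q]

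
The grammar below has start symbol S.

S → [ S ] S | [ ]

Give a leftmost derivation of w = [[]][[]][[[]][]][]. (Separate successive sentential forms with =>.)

S=>[S]S=>[[]]S=>[[]][S]S=>[[]][[]]S=>[[]][[]][S]S=>[[]][[]][[S]S]S=>[[]][[]][[[]]S]S=>[[]][[]][[[]][]]S=>[[]][[]][[[]][]][]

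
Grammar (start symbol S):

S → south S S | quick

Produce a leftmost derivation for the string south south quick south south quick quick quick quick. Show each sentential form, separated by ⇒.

S ⇒ south S S ⇒ south south S S S ⇒ south south quick S S ⇒ south south quick south S S S ⇒ south south quick south south S S S S ⇒ south south quick south south quick S S S ⇒ south south quick south south quick quick S S ⇒ south south quick south south quick quick quick S ⇒ south south quick south south quick quick quick quick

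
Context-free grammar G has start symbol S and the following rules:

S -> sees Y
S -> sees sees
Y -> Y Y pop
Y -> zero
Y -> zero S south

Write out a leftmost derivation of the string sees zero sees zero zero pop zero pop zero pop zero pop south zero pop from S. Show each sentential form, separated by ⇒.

S ⇒ sees Y   [S -> sees Y]
sees Y ⇒ sees Y Y pop   [Y -> Y Y pop]
sees Y Y pop ⇒ sees zero S south Y pop   [Y -> zero S south]
sees zero S south Y pop ⇒ sees zero sees Y south Y pop   [S -> sees Y]
sees zero sees Y south Y pop ⇒ sees zero sees Y Y pop south Y pop   [Y -> Y Y pop]
sees zero sees Y Y pop south Y pop ⇒ sees zero sees Y Y pop Y pop south Y pop   [Y -> Y Y pop]
sees zero sees Y Y pop Y pop south Y pop ⇒ sees zero sees Y Y pop Y pop Y pop south Y pop   [Y -> Y Y pop]
sees zero sees Y Y pop Y pop Y pop south Y pop ⇒ sees zero sees Y Y pop Y pop Y pop Y pop south Y pop   [Y -> Y Y pop]
sees zero sees Y Y pop Y pop Y pop Y pop south Y pop ⇒ sees zero sees zero Y pop Y pop Y pop Y pop south Y pop   [Y -> zero]
sees zero sees zero Y pop Y pop Y pop Y pop south Y pop ⇒ sees zero sees zero zero pop Y pop Y pop Y pop south Y pop   [Y -> zero]
sees zero sees zero zero pop Y pop Y pop Y pop south Y pop ⇒ sees zero sees zero zero pop zero pop Y pop Y pop south Y pop   [Y -> zero]
sees zero sees zero zero pop zero pop Y pop Y pop south Y pop ⇒ sees zero sees zero zero pop zero pop zero pop Y pop south Y pop   [Y -> zero]
sees zero sees zero zero pop zero pop zero pop Y pop south Y pop ⇒ sees zero sees zero zero pop zero pop zero pop zero pop south Y pop   [Y -> zero]
sees zero sees zero zero pop zero pop zero pop zero pop south Y pop ⇒ sees zero sees zero zero pop zero pop zero pop zero pop south zero pop   [Y -> zero]

S ⇒ sees Y ⇒ sees Y Y pop ⇒ sees zero S south Y pop ⇒ sees zero sees Y south Y pop ⇒ sees zero sees Y Y pop south Y pop ⇒ sees zero sees Y Y pop Y pop south Y pop ⇒ sees zero sees Y Y pop Y pop Y pop south Y pop ⇒ sees zero sees Y Y pop Y pop Y pop Y pop south Y pop ⇒ sees zero sees zero Y pop Y pop Y pop Y pop south Y pop ⇒ sees zero sees zero zero pop Y pop Y pop Y pop south Y pop ⇒ sees zero sees zero zero pop zero pop Y pop Y pop south Y pop ⇒ sees zero sees zero zero pop zero pop zero pop Y pop south Y pop ⇒ sees zero sees zero zero pop zero pop zero pop zero pop south Y pop ⇒ sees zero sees zero zero pop zero pop zero pop zero pop south zero pop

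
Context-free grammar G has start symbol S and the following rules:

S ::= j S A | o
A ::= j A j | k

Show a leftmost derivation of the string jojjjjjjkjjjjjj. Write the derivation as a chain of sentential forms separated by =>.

S => jSA => joA => jojAj => jojjAjj => jojjjAjjj => jojjjjAjjjj => jojjjjjAjjjjj => jojjjjjjAjjjjjj => jojjjjjjkjjjjjj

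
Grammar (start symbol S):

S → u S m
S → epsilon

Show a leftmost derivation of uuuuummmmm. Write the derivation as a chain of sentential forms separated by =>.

S=>uSm=>uuSmm=>uuuSmmm=>uuuuSmmmm=>uuuuuSmmmmm=>uuuuummmmm

S => uSm   [S → u S m]
uSm => uuSmm   [S → u S m]
uuSmm => uuuSmmm   [S → u S m]
uuuSmmm => uuuuSmmmm   [S → u S m]
uuuuSmmmm => uuuuuSmmmmm   [S → u S m]
uuuuuSmmmmm => uuuuummmmm   [S → epsilon]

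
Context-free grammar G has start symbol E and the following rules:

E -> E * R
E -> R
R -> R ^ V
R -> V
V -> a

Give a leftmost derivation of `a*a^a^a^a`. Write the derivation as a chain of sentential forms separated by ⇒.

E ⇒ E*R ⇒ R*R ⇒ V*R ⇒ a*R ⇒ a*R^V ⇒ a*R^V^V ⇒ a*R^V^V^V ⇒ a*V^V^V^V ⇒ a*a^V^V^V ⇒ a*a^a^V^V ⇒ a*a^a^a^V ⇒ a*a^a^a^a

E ⇒ E*R   [E -> E * R]
E*R ⇒ R*R   [E -> R]
R*R ⇒ V*R   [R -> V]
V*R ⇒ a*R   [V -> a]
a*R ⇒ a*R^V   [R -> R ^ V]
a*R^V ⇒ a*R^V^V   [R -> R ^ V]
a*R^V^V ⇒ a*R^V^V^V   [R -> R ^ V]
a*R^V^V^V ⇒ a*V^V^V^V   [R -> V]
a*V^V^V^V ⇒ a*a^V^V^V   [V -> a]
a*a^V^V^V ⇒ a*a^a^V^V   [V -> a]
a*a^a^V^V ⇒ a*a^a^a^V   [V -> a]
a*a^a^a^V ⇒ a*a^a^a^a   [V -> a]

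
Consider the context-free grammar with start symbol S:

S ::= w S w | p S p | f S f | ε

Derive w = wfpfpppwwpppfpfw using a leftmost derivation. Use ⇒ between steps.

S ⇒ wSw ⇒ wfSfw ⇒ wfpSpfw ⇒ wfpfSfpfw ⇒ wfpfpSpfpfw ⇒ wfpfppSppfpfw ⇒ wfpfpppSpppfpfw ⇒ wfpfpppwSwpppfpfw ⇒ wfpfpppwwpppfpfw

S ⇒ wSw   [S ::= w S w]
wSw ⇒ wfSfw   [S ::= f S f]
wfSfw ⇒ wfpSpfw   [S ::= p S p]
wfpSpfw ⇒ wfpfSfpfw   [S ::= f S f]
wfpfSfpfw ⇒ wfpfpSpfpfw   [S ::= p S p]
wfpfpSpfpfw ⇒ wfpfppSppfpfw   [S ::= p S p]
wfpfppSppfpfw ⇒ wfpfpppSpppfpfw   [S ::= p S p]
wfpfpppSpppfpfw ⇒ wfpfpppwSwpppfpfw   [S ::= w S w]
wfpfpppwSwpppfpfw ⇒ wfpfpppwwpppfpfw   [S ::= ε]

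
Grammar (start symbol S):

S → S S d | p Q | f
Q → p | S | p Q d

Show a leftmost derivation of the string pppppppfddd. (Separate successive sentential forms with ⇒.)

S ⇒ pQ ⇒ pS ⇒ ppQ ⇒ pppQd ⇒ ppppQdd ⇒ ppppSdd ⇒ ppppSSddd ⇒ pppppQSddd ⇒ pppppSSddd ⇒ ppppppQSddd ⇒ pppppppSddd ⇒ pppppppfddd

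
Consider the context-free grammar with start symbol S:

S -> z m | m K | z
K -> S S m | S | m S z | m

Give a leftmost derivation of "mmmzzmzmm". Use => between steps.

S=>mK=>mSSm=>mmKSm=>mmSSm=>mmmKSm=>mmmSSmSm=>mmmzSmSm=>mmmzzmSm=>mmmzzmzmm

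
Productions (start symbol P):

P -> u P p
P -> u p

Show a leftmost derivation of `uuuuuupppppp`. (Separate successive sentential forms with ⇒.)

P ⇒ uPp   [P -> u P p]
uPp ⇒ uuPpp   [P -> u P p]
uuPpp ⇒ uuuPppp   [P -> u P p]
uuuPppp ⇒ uuuuPpppp   [P -> u P p]
uuuuPpppp ⇒ uuuuuPppppp   [P -> u P p]
uuuuuPppppp ⇒ uuuuuupppppp   [P -> u p]

P ⇒ uPp ⇒ uuPpp ⇒ uuuPppp ⇒ uuuuPpppp ⇒ uuuuuPppppp ⇒ uuuuuupppppp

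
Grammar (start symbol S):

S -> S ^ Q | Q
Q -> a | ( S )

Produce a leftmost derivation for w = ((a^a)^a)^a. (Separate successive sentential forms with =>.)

S => S^Q => Q^Q => (S)^Q => (S^Q)^Q => (Q^Q)^Q => ((S)^Q)^Q => ((S^Q)^Q)^Q => ((Q^Q)^Q)^Q => ((a^Q)^Q)^Q => ((a^a)^Q)^Q => ((a^a)^a)^Q => ((a^a)^a)^a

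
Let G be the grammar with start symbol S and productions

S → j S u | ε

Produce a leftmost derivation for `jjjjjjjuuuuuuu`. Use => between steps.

S => jSu => jjSuu => jjjSuuu => jjjjSuuuu => jjjjjSuuuuu => jjjjjjSuuuuuu => jjjjjjjSuuuuuuu => jjjjjjjuuuuuuu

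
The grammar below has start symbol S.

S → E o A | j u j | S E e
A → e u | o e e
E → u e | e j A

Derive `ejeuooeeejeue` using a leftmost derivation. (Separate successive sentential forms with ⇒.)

S ⇒ SEe ⇒ EoAEe ⇒ ejAoAEe ⇒ ejeuoAEe ⇒ ejeuooeeEe ⇒ ejeuooeeejAe ⇒ ejeuooeeejeue

S ⇒ SEe   [S → S E e]
SEe ⇒ EoAEe   [S → E o A]
EoAEe ⇒ ejAoAEe   [E → e j A]
ejAoAEe ⇒ ejeuoAEe   [A → e u]
ejeuoAEe ⇒ ejeuooeeEe   [A → o e e]
ejeuooeeEe ⇒ ejeuooeeejAe   [E → e j A]
ejeuooeeejAe ⇒ ejeuooeeejeue   [A → e u]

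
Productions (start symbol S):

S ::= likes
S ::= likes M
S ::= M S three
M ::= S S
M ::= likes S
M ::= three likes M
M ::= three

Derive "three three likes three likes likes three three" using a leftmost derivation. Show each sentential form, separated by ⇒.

S ⇒ M S three ⇒ three S three ⇒ three M S three three ⇒ three S S S three three ⇒ three M S three S S three three ⇒ three three S three S S three three ⇒ three three likes three S S three three ⇒ three three likes three likes S three three ⇒ three three likes three likes likes three three

S ⇒ M S three   [S ::= M S three]
M S three ⇒ three S three   [M ::= three]
three S three ⇒ three M S three three   [S ::= M S three]
three M S three three ⇒ three S S S three three   [M ::= S S]
three S S S three three ⇒ three M S three S S three three   [S ::= M S three]
three M S three S S three three ⇒ three three S three S S three three   [M ::= three]
three three S three S S three three ⇒ three three likes three S S three three   [S ::= likes]
three three likes three S S three three ⇒ three three likes three likes S three three   [S ::= likes]
three three likes three likes S three three ⇒ three three likes three likes likes three three   [S ::= likes]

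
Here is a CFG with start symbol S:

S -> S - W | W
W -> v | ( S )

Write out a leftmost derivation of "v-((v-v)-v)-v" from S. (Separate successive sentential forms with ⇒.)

S⇒S-W⇒S-W-W⇒W-W-W⇒v-W-W⇒v-(S)-W⇒v-(S-W)-W⇒v-(W-W)-W⇒v-((S)-W)-W⇒v-((S-W)-W)-W⇒v-((W-W)-W)-W⇒v-((v-W)-W)-W⇒v-((v-v)-W)-W⇒v-((v-v)-v)-W⇒v-((v-v)-v)-v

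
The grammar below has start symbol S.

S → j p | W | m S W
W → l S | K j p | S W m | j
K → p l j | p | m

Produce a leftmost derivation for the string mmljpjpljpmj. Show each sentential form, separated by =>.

S => mSW   [S → m S W]
mSW => mmSWW   [S → m S W]
mmSWW => mmWWW   [S → W]
mmWWW => mmlSWW   [W → l S]
mmlSWW => mmljpWW   [S → j p]
mmljpWW => mmljpSWmW   [W → S W m]
mmljpSWmW => mmljpjpWmW   [S → j p]
mmljpjpWmW => mmljpjplSmW   [W → l S]
mmljpjplSmW => mmljpjpljpmW   [S → j p]
mmljpjpljpmW => mmljpjpljpmj   [W → j]

S => mSW => mmSWW => mmWWW => mmlSWW => mmljpWW => mmljpSWmW => mmljpjpWmW => mmljpjplSmW => mmljpjpljpmW => mmljpjpljpmj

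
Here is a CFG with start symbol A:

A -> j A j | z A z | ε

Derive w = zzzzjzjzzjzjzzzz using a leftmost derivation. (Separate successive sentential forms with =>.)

A => zAz   [A -> z A z]
zAz => zzAzz   [A -> z A z]
zzAzz => zzzAzzz   [A -> z A z]
zzzAzzz => zzzzAzzzz   [A -> z A z]
zzzzAzzzz => zzzzjAjzzzz   [A -> j A j]
zzzzjAjzzzz => zzzzjzAzjzzzz   [A -> z A z]
zzzzjzAzjzzzz => zzzzjzjAjzjzzzz   [A -> j A j]
zzzzjzjAjzjzzzz => zzzzjzjzAzjzjzzzz   [A -> z A z]
zzzzjzjzAzjzjzzzz => zzzzjzjzzjzjzzzz   [A -> ε]

A => zAz => zzAzz => zzzAzzz => zzzzAzzzz => zzzzjAjzzzz => zzzzjzAzjzzzz => zzzzjzjAjzjzzzz => zzzzjzjzAzjzjzzzz => zzzzjzjzzjzjzzzz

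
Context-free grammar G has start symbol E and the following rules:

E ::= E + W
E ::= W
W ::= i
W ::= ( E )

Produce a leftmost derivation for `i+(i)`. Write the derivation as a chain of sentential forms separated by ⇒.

E ⇒ E+W   [E ::= E + W]
E+W ⇒ W+W   [E ::= W]
W+W ⇒ i+W   [W ::= i]
i+W ⇒ i+(E)   [W ::= ( E )]
i+(E) ⇒ i+(W)   [E ::= W]
i+(W) ⇒ i+(i)   [W ::= i]

E ⇒ E+W ⇒ W+W ⇒ i+W ⇒ i+(E) ⇒ i+(W) ⇒ i+(i)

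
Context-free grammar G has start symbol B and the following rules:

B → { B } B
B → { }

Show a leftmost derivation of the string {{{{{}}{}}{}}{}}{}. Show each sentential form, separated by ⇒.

B⇒{B}B⇒{{B}B}B⇒{{{B}B}B}B⇒{{{{B}B}B}B}B⇒{{{{{}}B}B}B}B⇒{{{{{}}{}}B}B}B⇒{{{{{}}{}}{}}B}B⇒{{{{{}}{}}{}}{}}B⇒{{{{{}}{}}{}}{}}{}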